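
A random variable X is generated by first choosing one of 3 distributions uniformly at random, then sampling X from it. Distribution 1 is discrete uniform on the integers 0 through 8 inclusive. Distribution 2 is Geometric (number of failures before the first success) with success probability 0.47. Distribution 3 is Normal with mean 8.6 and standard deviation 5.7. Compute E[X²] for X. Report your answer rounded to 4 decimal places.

44.2625

For each component E[X²] = Var + (mean)², giving 1: 22.6667; 2: 3.67089; 3: 106.45.
Overall E[X²] = 0.333333·22.6667 + 0.333333·3.67089 + 0.333333·106.45 = 44.2625.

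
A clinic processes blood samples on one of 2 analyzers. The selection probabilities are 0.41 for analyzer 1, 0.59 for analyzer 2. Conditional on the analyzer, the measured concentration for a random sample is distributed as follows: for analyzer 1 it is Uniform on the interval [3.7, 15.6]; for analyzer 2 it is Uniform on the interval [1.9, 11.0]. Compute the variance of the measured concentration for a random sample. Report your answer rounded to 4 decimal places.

Per component, 1: μ=9.65, E[X²]=104.923; 2: μ=6.45, E[X²]=48.5033.
E[X] = 0.41·9.65 + 0.59·6.45 = 7.762.
E[X²] = 0.41·104.923 + 0.59·48.5033 = 71.6355.
Var(X) = E[X²] − (E[X])² = 71.6355 − 60.2486 = 11.3869.

11.3869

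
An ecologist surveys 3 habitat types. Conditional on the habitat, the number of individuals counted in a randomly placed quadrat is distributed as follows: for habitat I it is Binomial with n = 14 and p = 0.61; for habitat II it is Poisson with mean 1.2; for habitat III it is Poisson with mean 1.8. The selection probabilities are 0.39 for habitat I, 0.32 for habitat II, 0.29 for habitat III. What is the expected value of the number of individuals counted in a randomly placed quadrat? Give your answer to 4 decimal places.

Component means — I: 8.54; II: 1.2; III: 1.8.
E[X] = 0.39·8.54 + 0.32·1.2 + 0.29·1.8 = 4.2366.

4.2366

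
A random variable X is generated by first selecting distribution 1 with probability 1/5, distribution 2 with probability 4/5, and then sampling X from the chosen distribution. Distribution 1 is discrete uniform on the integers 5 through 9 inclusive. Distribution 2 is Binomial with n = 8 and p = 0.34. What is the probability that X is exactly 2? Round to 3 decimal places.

Conditional on each component, P(X = 2): 1: 0; 2: 0.267534.
By total probability, P(X = 2) = 0.2·0 + 0.8·0.267534 = 0.214027.

0.214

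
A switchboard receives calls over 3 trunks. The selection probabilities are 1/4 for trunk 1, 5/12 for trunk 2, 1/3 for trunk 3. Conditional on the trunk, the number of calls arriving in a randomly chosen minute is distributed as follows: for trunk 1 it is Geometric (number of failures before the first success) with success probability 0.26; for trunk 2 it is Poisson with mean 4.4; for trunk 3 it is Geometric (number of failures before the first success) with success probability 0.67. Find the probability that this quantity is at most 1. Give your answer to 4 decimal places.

0.4378

Conditional on each trunk, P(X ≤ 1): 1: 0.4524; 2: 0.0662976; 3: 0.8911.
By total probability, P(X ≤ 1) = 0.25·0.4524 + 0.416667·0.0662976 + 0.333333·0.8911 = 0.437757.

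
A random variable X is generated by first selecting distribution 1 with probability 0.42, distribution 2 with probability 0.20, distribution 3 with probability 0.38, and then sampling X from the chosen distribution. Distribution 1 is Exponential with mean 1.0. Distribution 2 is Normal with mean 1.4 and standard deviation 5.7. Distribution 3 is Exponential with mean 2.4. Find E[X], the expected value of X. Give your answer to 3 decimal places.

1.612

Component means — 1: 1; 2: 1.4; 3: 2.4.
E[X] = 0.42·1 + 0.2·1.4 + 0.38·2.4 = 1.612.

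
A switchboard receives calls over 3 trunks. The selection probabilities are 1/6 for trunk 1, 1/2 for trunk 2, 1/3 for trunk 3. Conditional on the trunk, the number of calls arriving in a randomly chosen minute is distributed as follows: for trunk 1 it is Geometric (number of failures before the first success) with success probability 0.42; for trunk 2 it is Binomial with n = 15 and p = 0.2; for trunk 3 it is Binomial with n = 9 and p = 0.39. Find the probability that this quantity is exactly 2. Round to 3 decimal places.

0.196

Conditional on each trunk, P(X = 2): 1: 0.141288; 2: 0.230897; 3: 0.172084.
By total probability, P(X = 2) = 0.166667·0.141288 + 0.5·0.230897 + 0.333333·0.172084 = 0.196358.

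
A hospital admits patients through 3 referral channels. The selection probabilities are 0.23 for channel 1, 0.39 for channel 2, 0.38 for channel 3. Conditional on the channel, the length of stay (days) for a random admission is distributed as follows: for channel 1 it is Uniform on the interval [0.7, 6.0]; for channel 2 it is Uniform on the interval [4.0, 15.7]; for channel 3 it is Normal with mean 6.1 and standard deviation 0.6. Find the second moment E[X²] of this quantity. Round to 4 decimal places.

59.6839

For each component E[X²] = Var + (mean)², giving 1: 13.5633; 2: 108.43; 3: 37.57.
Overall E[X²] = 0.23·13.5633 + 0.39·108.43 + 0.38·37.57 = 59.6839.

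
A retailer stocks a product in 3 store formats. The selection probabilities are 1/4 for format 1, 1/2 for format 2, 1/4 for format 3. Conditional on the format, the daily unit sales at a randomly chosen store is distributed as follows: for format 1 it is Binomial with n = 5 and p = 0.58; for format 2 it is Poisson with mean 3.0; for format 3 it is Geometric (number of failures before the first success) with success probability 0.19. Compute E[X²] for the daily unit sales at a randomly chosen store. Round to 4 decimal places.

For each component E[X²] = Var + (mean)², giving 1: 9.628; 2: 12; 3: 40.6122.
Overall E[X²] = 0.25·9.628 + 0.5·12 + 0.25·40.6122 = 18.56.

18.5600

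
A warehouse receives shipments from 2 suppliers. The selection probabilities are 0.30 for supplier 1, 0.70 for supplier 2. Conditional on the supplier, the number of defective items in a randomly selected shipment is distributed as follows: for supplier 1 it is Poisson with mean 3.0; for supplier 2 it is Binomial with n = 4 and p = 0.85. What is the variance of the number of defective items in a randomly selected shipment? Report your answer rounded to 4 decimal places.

1.2906

Per component, 1: μ=3, E[X²]=12; 2: μ=3.4, E[X²]=12.07.
E[X] = 0.3·3 + 0.7·3.4 = 3.28.
E[X²] = 0.3·12 + 0.7·12.07 = 12.049.
Var(X) = E[X²] − (E[X])² = 12.049 − 10.7584 = 1.2906.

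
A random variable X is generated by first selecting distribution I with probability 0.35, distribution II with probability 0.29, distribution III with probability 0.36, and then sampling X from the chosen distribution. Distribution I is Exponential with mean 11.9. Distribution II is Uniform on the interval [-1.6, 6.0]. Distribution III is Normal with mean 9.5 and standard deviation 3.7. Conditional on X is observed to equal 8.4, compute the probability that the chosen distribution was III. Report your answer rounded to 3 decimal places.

0.719

Likelihoods f(8.4 | ·): I: 0.0414851; II: 0; III: 0.103161.
Posterior ∝ prior × likelihood. Numerator for III: 0.36·0.103161 = 0.037138.
Normalizing constant: 0.35·0.0414851 + 0.29·0 + 0.36·0.103161 = 0.0516578.
P(III | observation) = 0.037138 / 0.0516578 = 0.718923.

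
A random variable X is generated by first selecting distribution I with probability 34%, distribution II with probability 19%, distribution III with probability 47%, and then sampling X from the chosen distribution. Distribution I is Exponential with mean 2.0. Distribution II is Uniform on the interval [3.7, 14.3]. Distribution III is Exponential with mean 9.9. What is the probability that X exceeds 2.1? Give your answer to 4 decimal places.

0.6891

Conditional on each component, P(X > 2.1): I: 0.349938; II: 1; III: 0.808867.
By total probability, P(X > 2.1) = 0.34·0.349938 + 0.19·1 + 0.47·0.808867 = 0.689146.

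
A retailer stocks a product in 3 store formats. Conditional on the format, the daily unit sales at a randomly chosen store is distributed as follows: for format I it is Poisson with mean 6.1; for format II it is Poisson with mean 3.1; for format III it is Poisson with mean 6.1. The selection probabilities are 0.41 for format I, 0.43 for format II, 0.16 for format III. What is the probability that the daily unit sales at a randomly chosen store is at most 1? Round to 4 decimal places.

Conditional on each format, P(X ≤ 1): I: 0.0159244; II: 0.184702; III: 0.0159244.
By total probability, P(X ≤ 1) = 0.41·0.0159244 + 0.43·0.184702 + 0.16·0.0159244 = 0.0884986.

0.0885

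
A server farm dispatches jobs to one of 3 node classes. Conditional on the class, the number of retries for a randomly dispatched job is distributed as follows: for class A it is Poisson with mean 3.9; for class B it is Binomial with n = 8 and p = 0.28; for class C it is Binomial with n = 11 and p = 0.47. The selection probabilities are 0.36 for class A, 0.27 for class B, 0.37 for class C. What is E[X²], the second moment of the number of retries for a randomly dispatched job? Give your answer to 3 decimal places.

19.573

For each component E[X²] = Var + (mean)², giving A: 19.11; B: 6.6304; C: 29.469.
Overall E[X²] = 0.36·19.11 + 0.27·6.6304 + 0.37·29.469 = 19.5733.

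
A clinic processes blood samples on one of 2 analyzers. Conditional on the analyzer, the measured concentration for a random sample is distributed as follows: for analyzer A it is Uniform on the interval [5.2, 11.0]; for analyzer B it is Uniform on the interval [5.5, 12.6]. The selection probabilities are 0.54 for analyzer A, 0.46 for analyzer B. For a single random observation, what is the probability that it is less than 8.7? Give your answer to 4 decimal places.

0.5332

Conditional on each analyzer, P(X < 8.7): A: 0.603448; B: 0.450704.
By total probability, P(X < 8.7) = 0.54·0.603448 + 0.46·0.450704 = 0.533186.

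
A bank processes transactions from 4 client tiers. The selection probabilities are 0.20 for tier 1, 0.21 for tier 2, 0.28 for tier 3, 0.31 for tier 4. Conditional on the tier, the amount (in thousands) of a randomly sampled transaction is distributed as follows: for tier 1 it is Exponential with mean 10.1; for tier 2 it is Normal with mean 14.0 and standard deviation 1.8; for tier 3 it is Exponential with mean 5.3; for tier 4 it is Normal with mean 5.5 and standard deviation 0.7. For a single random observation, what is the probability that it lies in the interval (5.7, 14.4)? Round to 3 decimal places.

0.386

Conditional on each tier, P(5.7 < X < 14.4): 1: 0.328396; 2: 0.587928; 3: 0.275063; 4: 0.387548.
By total probability, P(5.7 < X < 14.4) = 0.2·0.328396 + 0.21·0.587928 + 0.28·0.275063 + 0.31·0.387548 = 0.386302.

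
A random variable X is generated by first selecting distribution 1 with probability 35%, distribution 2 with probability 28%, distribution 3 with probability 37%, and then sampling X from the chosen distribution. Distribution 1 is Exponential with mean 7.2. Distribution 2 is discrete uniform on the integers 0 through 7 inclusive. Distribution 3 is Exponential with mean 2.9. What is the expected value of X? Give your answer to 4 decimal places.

4.5730

Component means — 1: 7.2; 2: 3.5; 3: 2.9.
E[X] = 0.35·7.2 + 0.28·3.5 + 0.37·2.9 = 4.573.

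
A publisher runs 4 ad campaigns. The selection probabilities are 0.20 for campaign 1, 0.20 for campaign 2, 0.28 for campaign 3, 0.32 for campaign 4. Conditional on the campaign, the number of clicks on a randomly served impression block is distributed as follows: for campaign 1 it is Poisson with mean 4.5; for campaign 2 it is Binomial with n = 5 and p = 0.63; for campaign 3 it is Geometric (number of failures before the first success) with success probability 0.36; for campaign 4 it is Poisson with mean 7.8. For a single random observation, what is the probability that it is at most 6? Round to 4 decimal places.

0.7422

Conditional on each campaign, P(X ≤ 6): 1: 0.831051; 2: 1; 3: 0.95602; 4: 0.338407.
By total probability, P(X ≤ 6) = 0.2·0.831051 + 0.2·1 + 0.28·0.95602 + 0.32·0.338407 = 0.742186.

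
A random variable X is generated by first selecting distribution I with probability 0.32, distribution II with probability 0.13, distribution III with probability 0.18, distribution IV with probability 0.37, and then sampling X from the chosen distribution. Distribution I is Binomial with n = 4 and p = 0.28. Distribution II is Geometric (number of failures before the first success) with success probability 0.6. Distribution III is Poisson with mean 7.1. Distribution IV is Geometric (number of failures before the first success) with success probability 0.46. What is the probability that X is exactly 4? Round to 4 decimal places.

0.0342

Conditional on each component, P(X = 4): I: 0.00614656; II: 0.01536; III: 0.0873638; IV: 0.0391141.
By total probability, P(X = 4) = 0.32·0.00614656 + 0.13·0.01536 + 0.18·0.0873638 + 0.37·0.0391141 = 0.0341614.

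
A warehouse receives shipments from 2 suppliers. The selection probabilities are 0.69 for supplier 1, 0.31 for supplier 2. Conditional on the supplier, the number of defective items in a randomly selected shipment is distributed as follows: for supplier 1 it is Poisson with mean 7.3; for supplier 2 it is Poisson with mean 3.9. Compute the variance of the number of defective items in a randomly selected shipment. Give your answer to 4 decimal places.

Per component, 1: μ=7.3, E[X²]=60.59; 2: μ=3.9, E[X²]=19.11.
E[X] = 0.69·7.3 + 0.31·3.9 = 6.246.
E[X²] = 0.69·60.59 + 0.31·19.11 = 47.7312.
Var(X) = E[X²] − (E[X])² = 47.7312 − 39.0125 = 8.71868.

8.7187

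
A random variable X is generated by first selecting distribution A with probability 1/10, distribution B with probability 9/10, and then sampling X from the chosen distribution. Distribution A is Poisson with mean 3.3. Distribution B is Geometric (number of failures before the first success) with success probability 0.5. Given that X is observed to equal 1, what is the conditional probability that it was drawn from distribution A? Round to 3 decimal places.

0.051

Likelihoods P(X=1 | ·): A: 0.121714; B: 0.25.
Posterior ∝ prior × likelihood. Numerator for A: 0.1·0.121714 = 0.0121714.
Normalizing constant: 0.1·0.121714 + 0.9·0.25 = 0.237171.
P(A | observation) = 0.0121714 / 0.237171 = 0.0513192.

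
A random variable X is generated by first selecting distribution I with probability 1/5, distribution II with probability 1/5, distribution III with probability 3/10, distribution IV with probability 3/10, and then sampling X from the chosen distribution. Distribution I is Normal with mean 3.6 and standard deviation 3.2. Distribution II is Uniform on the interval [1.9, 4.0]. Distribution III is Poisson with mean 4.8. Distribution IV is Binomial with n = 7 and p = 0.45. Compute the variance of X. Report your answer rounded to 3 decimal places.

Per component, I: μ=3.6, E[X²]=23.2; II: μ=2.95, E[X²]=9.07; III: μ=4.8, E[X²]=27.84; IV: μ=3.15, E[X²]=11.655.
E[X] = 0.2·3.6 + 0.2·2.95 + 0.3·4.8 + 0.3·3.15 = 3.695.
E[X²] = 0.2·23.2 + 0.2·9.07 + 0.3·27.84 + 0.3·11.655 = 18.3025.
Var(X) = E[X²] − (E[X])² = 18.3025 − 13.653 = 4.64948.

4.649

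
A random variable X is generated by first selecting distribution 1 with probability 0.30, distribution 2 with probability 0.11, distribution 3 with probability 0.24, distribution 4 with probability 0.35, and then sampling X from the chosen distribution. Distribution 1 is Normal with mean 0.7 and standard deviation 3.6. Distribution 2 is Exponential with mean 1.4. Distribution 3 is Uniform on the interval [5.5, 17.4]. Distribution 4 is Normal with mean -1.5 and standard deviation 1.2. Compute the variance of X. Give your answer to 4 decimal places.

Per component, 1: μ=0.7, E[X²]=13.45; 2: μ=1.4, E[X²]=3.92; 3: μ=11.45, E[X²]=142.903; 4: μ=-1.5, E[X²]=3.69.
E[X] = 0.3·0.7 + 0.11·1.4 + 0.24·11.45 + 0.35·-1.5 = 2.587.
E[X²] = 0.3·13.45 + 0.11·3.92 + 0.24·142.903 + 0.35·3.69 = 40.0545.
Var(X) = E[X²] − (E[X])² = 40.0545 − 6.69257 = 33.3619.

33.3619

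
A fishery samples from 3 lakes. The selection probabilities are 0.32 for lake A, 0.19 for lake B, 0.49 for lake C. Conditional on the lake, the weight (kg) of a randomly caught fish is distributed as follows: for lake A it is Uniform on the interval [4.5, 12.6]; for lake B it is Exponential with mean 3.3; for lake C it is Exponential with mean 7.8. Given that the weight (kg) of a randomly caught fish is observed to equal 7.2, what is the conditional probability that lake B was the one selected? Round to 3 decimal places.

0.092

Likelihoods f(7.2 | ·): A: 0.123457; B: 0.0341928; C: 0.0509352.
Posterior ∝ prior × likelihood. Numerator for B: 0.19·0.0341928 = 0.00649663.
Normalizing constant: 0.32·0.123457 + 0.19·0.0341928 + 0.49·0.0509352 = 0.0709611.
P(B | observation) = 0.00649663 / 0.0709611 = 0.091552.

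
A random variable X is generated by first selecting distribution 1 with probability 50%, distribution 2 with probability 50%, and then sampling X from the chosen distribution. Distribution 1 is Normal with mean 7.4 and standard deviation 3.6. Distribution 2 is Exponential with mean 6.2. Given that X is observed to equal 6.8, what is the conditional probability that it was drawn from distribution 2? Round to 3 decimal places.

Likelihoods f(6.8 | ·): 1: 0.109289; 2: 0.0538624.
Posterior ∝ prior × likelihood. Numerator for 2: 0.5·0.0538624 = 0.0269312.
Normalizing constant: 0.5·0.109289 + 0.5·0.0538624 = 0.0815756.
P(2 | observation) = 0.0269312 / 0.0815756 = 0.330138.

0.330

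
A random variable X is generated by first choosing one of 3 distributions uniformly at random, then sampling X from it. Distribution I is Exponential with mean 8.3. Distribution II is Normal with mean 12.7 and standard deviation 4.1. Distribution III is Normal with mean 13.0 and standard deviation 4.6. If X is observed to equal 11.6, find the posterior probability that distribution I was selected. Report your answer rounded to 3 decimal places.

0.144

Likelihoods f(11.6 | ·): I: 0.0297822; II: 0.0938633; III: 0.0828015.
Posterior ∝ prior × likelihood. Numerator for I: 0.333333·0.0297822 = 0.00992739.
Normalizing constant: 0.333333·0.0297822 + 0.333333·0.0938633 + 0.333333·0.0828015 = 0.0688157.
P(I | observation) = 0.00992739 / 0.0688157 = 0.144261.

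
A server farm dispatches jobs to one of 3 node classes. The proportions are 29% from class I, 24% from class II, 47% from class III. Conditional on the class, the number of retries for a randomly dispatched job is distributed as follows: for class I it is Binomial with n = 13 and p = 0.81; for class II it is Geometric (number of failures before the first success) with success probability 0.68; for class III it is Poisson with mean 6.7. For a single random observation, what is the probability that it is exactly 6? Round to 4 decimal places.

Conditional on each class, P(X = 6): I: 0.00433214; II: 0.000730144; III: 0.154648.
By total probability, P(X = 6) = 0.29·0.00433214 + 0.24·0.000730144 + 0.47·0.154648 = 0.0741159.

0.0741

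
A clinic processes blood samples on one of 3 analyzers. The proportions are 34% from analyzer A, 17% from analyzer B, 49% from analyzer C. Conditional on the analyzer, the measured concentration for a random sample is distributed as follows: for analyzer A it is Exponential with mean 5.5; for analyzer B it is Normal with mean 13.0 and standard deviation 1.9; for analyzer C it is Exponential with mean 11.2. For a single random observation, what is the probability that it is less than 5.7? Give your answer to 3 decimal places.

Conditional on each analyzer, P(X < 5.7): A: 0.645258; B: 6.09917e-05; C: 0.398861.
By total probability, P(X < 5.7) = 0.34·0.645258 + 0.17·6.09917e-05 + 0.49·0.398861 = 0.41484.

0.415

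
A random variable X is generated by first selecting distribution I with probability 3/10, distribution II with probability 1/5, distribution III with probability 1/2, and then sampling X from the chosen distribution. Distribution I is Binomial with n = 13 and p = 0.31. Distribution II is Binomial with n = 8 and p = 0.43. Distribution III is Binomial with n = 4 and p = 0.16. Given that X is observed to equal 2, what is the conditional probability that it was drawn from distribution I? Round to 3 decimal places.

Likelihoods P(X=2 | ·): I: 0.12652; II: 0.17756; III: 0.10838.
Posterior ∝ prior × likelihood. Numerator for I: 0.3·0.12652 = 0.0379559.
Normalizing constant: 0.3·0.12652 + 0.2·0.17756 + 0.5·0.10838 = 0.127658.
P(I | observation) = 0.0379559 / 0.127658 = 0.297325.

0.297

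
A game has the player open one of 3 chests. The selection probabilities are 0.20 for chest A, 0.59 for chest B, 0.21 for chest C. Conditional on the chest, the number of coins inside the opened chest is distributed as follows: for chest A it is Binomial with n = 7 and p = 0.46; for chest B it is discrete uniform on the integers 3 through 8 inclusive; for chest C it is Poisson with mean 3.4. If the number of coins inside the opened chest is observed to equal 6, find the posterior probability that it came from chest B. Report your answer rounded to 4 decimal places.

0.8158

Likelihoods P(X=6 | ·): A: 0.0358128; B: 0.166667; C: 0.0716044.
Posterior ∝ prior × likelihood. Numerator for B: 0.59·0.166667 = 0.0983333.
Normalizing constant: 0.2·0.0358128 + 0.59·0.166667 + 0.21·0.0716044 = 0.120533.
P(B | observation) = 0.0983333 / 0.120533 = 0.815822.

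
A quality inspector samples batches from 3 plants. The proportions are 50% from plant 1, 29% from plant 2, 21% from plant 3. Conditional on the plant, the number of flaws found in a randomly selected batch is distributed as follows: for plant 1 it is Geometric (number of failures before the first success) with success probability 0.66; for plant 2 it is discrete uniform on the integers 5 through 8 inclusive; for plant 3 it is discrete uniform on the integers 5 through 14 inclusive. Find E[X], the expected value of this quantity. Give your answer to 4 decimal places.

4.1376

Component means — 1: 0.515152; 2: 6.5; 3: 9.5.
E[X] = 0.5·0.515152 + 0.29·6.5 + 0.21·9.5 = 4.13758.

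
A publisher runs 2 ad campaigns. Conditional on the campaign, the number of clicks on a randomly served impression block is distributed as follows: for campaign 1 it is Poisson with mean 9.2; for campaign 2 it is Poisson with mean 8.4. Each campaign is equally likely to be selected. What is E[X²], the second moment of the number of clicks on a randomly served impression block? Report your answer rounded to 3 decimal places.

For each component E[X²] = Var + (mean)², giving 1: 93.84; 2: 78.96.
Overall E[X²] = 0.5·93.84 + 0.5·78.96 = 86.4.

86.400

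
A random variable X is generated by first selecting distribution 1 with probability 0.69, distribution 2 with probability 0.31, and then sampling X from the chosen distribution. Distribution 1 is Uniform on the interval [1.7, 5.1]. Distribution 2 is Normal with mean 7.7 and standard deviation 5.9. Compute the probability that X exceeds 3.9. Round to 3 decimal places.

Conditional on each component, P(X > 3.9): 1: 0.352941; 2: 0.740234.
By total probability, P(X > 3.9) = 0.69·0.352941 + 0.31·0.740234 = 0.473002.

0.473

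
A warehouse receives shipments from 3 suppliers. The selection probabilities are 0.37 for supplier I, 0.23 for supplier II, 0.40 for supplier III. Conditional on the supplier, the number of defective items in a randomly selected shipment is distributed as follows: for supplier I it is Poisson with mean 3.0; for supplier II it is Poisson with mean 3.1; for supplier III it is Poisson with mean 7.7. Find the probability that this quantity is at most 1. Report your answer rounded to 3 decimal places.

Conditional on each supplier, P(X ≤ 1): I: 0.199148; II: 0.184702; III: 0.0039396.
By total probability, P(X ≤ 1) = 0.37·0.199148 + 0.23·0.184702 + 0.4·0.0039396 = 0.117742.

0.118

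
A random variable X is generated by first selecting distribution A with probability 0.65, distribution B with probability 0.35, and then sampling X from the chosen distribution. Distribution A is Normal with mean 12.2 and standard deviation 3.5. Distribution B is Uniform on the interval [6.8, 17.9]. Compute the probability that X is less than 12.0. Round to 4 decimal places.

0.4742

Conditional on each component, P(X < 12.0): A: 0.477216; B: 0.468468.
By total probability, P(X < 12.0) = 0.65·0.477216 + 0.35·0.468468 = 0.474154.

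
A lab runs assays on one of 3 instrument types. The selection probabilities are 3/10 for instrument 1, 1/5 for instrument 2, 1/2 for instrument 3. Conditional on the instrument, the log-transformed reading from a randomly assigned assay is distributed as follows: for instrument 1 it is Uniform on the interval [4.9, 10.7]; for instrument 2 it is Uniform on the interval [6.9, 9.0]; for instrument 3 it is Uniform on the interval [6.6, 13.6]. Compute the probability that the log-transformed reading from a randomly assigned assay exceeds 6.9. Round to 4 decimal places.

0.8751

Conditional on each instrument, P(X > 6.9): 1: 0.655172; 2: 1; 3: 0.957143.
By total probability, P(X > 6.9) = 0.3·0.655172 + 0.2·1 + 0.5·0.957143 = 0.875123.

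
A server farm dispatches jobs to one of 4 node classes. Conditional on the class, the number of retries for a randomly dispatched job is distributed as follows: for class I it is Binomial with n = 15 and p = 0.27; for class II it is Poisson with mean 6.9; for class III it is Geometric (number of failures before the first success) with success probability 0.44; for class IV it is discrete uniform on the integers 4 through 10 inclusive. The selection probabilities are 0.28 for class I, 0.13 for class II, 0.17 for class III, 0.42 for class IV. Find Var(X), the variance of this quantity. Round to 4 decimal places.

Per component, I: μ=4.05, E[X²]=19.359; II: μ=6.9, E[X²]=54.51; III: μ=1.27273, E[X²]=4.5124; IV: μ=7, E[X²]=53.
E[X] = 0.28·4.05 + 0.13·6.9 + 0.17·1.27273 + 0.42·7 = 5.18736.
E[X²] = 0.28·19.359 + 0.13·54.51 + 0.17·4.5124 + 0.42·53 = 35.5339.
Var(X) = E[X²] − (E[X])² = 35.5339 − 26.9087 = 8.62519.

8.6252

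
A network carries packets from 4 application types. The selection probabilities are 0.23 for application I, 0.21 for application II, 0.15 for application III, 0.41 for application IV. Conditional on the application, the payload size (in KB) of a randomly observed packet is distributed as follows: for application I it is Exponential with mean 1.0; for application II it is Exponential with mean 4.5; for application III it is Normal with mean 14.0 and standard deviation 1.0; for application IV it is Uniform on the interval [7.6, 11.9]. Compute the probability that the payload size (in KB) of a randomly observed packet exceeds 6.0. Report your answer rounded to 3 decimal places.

Conditional on each application, P(X > 6.0): I: 0.00247875; II: 0.263597; III: 1; IV: 1.
By total probability, P(X > 6.0) = 0.23·0.00247875 + 0.21·0.263597 + 0.15·1 + 0.41·1 = 0.615926.

0.616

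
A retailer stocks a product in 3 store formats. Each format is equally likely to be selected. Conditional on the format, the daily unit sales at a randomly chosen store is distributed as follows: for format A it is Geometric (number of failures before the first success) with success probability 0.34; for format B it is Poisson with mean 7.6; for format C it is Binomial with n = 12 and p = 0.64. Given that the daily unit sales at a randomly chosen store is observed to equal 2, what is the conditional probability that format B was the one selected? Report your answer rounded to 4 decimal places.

Likelihoods P(X=2 | ·): A: 0.148104; B: 0.014453; C: 0.000988391.
Posterior ∝ prior × likelihood. Numerator for B: 0.333333·0.014453 = 0.00481768.
Normalizing constant: 0.333333·0.148104 + 0.333333·0.014453 + 0.333333·0.000988391 = 0.0545151.
P(B | observation) = 0.00481768 / 0.0545151 = 0.0883732.

0.0884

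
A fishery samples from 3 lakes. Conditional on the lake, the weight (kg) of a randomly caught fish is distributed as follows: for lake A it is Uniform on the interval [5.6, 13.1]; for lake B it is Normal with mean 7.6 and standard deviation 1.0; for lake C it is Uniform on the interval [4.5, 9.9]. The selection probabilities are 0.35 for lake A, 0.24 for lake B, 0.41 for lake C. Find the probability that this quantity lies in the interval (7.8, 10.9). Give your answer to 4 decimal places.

Conditional on each lake, P(7.8 < X < 10.9): A: 0.413333; B: 0.420257; C: 0.388889.
By total probability, P(7.8 < X < 10.9) = 0.35·0.413333 + 0.24·0.420257 + 0.41·0.388889 = 0.404973.

0.4050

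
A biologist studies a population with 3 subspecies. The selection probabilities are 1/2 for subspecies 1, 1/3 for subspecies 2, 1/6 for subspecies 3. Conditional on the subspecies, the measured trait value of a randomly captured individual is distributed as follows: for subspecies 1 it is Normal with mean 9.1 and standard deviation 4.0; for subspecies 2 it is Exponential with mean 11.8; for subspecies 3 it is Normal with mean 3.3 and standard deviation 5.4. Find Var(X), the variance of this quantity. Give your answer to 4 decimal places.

Per component, 1: μ=9.1, E[X²]=98.81; 2: μ=11.8, E[X²]=278.48; 3: μ=3.3, E[X²]=40.05.
E[X] = 0.5·9.1 + 0.333333·11.8 + 0.166667·3.3 = 9.03333.
E[X²] = 0.5·98.81 + 0.333333·278.48 + 0.166667·40.05 = 148.907.
Var(X) = E[X²] − (E[X])² = 148.907 − 81.6011 = 67.3056.

67.3056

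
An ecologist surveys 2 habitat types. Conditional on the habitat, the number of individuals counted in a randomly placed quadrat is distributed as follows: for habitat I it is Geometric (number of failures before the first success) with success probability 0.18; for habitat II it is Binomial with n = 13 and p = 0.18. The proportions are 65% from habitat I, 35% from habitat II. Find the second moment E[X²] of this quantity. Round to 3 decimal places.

32.528

For each component E[X²] = Var + (mean)², giving I: 46.0617; II: 7.3944.
Overall E[X²] = 0.65·46.0617 + 0.35·7.3944 = 32.5282.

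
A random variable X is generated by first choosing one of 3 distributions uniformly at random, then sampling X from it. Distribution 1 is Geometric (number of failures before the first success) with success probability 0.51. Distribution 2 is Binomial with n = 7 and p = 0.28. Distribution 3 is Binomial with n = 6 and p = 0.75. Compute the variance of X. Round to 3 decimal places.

3.693

Per component, 1: μ=0.960784, E[X²]=2.807; 2: μ=1.96, E[X²]=5.2528; 3: μ=4.5, E[X²]=21.375.
E[X] = 0.333333·0.960784 + 0.333333·1.96 + 0.333333·4.5 = 2.47359.
E[X²] = 0.333333·2.807 + 0.333333·5.2528 + 0.333333·21.375 = 9.8116.
Var(X) = E[X²] − (E[X])² = 9.8116 − 6.11867 = 3.69293.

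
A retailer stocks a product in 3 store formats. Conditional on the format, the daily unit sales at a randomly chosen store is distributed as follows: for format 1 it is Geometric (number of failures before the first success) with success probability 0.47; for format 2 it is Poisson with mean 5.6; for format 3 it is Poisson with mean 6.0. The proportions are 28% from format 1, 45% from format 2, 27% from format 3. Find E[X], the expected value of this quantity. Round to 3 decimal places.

Component means — 1: 1.12766; 2: 5.6; 3: 6.
E[X] = 0.28·1.12766 + 0.45·5.6 + 0.27·6 = 4.45574.

4.456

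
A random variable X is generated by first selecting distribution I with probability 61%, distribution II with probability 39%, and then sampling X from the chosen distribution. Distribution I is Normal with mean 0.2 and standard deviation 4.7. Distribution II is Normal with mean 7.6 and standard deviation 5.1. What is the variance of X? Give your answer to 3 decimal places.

36.646

Per component, I: μ=0.2, E[X²]=22.13; II: μ=7.6, E[X²]=83.77.
E[X] = 0.61·0.2 + 0.39·7.6 = 3.086.
E[X²] = 0.61·22.13 + 0.39·83.77 = 46.1696.
Var(X) = E[X²] − (E[X])² = 46.1696 − 9.5234 = 36.6462.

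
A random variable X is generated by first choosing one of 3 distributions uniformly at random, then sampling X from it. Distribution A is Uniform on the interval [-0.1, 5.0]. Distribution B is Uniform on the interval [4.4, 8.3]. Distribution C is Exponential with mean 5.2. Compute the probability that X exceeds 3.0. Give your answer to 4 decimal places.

Conditional on each component, P(X > 3.0): A: 0.392157; B: 1; C: 0.561624.
By total probability, P(X > 3.0) = 0.333333·0.392157 + 0.333333·1 + 0.333333·0.561624 = 0.65126.

0.6513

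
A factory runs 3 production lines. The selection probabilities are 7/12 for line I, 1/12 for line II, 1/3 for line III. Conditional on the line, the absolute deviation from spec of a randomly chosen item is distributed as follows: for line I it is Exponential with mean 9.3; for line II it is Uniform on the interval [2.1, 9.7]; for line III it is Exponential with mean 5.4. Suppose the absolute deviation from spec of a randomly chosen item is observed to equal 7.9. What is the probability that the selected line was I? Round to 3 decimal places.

Likelihoods f(7.9 | ·): I: 0.0459833; II: 0.131579; III: 0.0428795.
Posterior ∝ prior × likelihood. Numerator for I: 0.583333·0.0459833 = 0.0268236.
Normalizing constant: 0.583333·0.0459833 + 0.0833333·0.131579 + 0.333333·0.0428795 = 0.0520817.
P(I | observation) = 0.0268236 / 0.0520817 = 0.51503.

0.515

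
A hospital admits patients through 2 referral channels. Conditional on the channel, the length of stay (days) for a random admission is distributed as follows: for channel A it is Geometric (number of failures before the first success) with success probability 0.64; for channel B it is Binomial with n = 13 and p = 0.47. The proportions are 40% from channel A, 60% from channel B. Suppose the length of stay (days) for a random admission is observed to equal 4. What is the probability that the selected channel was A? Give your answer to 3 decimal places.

Likelihoods P(X=4 | ·): A: 0.0107495; B: 0.115128.
Posterior ∝ prior × likelihood. Numerator for A: 0.4·0.0107495 = 0.00429982.
Normalizing constant: 0.4·0.0107495 + 0.6·0.115128 = 0.0733765.
P(A | observation) = 0.00429982 / 0.0733765 = 0.0585994.

0.059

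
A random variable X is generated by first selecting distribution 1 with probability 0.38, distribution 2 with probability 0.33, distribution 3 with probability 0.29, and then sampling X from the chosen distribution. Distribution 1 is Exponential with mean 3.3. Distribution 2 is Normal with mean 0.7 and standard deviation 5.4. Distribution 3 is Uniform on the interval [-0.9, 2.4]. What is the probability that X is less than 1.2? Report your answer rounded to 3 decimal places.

0.478

Conditional on each component, P(X < 1.2): 1: 0.304856; 2: 0.536886; 3: 0.636364.
By total probability, P(X < 1.2) = 0.38·0.304856 + 0.33·0.536886 + 0.29·0.636364 = 0.477563.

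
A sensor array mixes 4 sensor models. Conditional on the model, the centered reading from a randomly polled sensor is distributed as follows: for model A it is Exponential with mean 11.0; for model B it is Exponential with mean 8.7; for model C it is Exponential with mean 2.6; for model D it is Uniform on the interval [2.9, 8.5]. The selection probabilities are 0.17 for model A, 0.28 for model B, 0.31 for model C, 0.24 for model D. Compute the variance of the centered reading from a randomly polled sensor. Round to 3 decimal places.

Per component, A: μ=11, E[X²]=242; B: μ=8.7, E[X²]=151.38; C: μ=2.6, E[X²]=13.52; D: μ=5.7, E[X²]=35.1033.
E[X] = 0.17·11 + 0.28·8.7 + 0.31·2.6 + 0.24·5.7 = 6.48.
E[X²] = 0.17·242 + 0.28·151.38 + 0.31·13.52 + 0.24·35.1033 = 96.1424.
Var(X) = E[X²] − (E[X])² = 96.1424 − 41.9904 = 54.152.

54.152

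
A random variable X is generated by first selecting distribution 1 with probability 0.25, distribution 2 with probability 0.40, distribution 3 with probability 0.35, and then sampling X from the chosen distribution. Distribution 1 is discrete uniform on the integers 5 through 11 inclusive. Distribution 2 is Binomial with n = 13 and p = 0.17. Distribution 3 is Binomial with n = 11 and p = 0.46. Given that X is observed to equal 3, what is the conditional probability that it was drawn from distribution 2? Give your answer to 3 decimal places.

Likelihoods P(X=3 | ·): 1: 0; 2: 0.218019; 3: 0.11612.
Posterior ∝ prior × likelihood. Numerator for 2: 0.4·0.218019 = 0.0872075.
Normalizing constant: 0.25·0 + 0.4·0.218019 + 0.35·0.11612 = 0.12785.
P(2 | observation) = 0.0872075 / 0.12785 = 0.68211.

0.682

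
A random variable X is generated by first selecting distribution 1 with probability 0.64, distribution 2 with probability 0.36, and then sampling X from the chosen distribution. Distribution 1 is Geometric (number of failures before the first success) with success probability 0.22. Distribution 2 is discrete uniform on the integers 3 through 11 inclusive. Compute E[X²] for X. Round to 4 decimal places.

For each component E[X²] = Var + (mean)², giving 1: 28.686; 2: 55.6667.
Overall E[X²] = 0.64·28.686 + 0.36·55.6667 = 38.399.

38.3990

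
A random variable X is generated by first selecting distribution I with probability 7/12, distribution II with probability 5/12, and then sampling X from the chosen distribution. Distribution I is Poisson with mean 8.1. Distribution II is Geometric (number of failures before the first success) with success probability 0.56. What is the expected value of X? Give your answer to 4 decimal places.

Component means — I: 8.1; II: 0.785714.
E[X] = 0.583333·8.1 + 0.416667·0.785714 = 5.05238.

5.0524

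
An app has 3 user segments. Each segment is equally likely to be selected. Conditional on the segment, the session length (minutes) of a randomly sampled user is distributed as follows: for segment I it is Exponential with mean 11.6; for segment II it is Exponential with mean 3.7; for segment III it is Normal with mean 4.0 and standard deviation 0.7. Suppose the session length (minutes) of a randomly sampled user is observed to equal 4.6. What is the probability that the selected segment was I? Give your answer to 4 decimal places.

0.1093

Likelihoods f(4.6 | ·): I: 0.0579858; II: 0.0779587; III: 0.394707.
Posterior ∝ prior × likelihood. Numerator for I: 0.333333·0.0579858 = 0.0193286.
Normalizing constant: 0.333333·0.0579858 + 0.333333·0.0779587 + 0.333333·0.394707 = 0.176884.
P(I | observation) = 0.0193286 / 0.176884 = 0.109273.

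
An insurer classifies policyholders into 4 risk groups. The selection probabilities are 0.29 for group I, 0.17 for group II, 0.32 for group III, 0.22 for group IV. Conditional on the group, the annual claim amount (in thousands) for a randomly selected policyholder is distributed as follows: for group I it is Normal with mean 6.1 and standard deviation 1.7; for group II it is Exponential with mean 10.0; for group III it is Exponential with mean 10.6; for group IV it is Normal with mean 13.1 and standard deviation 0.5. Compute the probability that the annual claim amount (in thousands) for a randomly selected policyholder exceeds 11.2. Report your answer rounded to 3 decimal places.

0.387

Conditional on each group, P(X > 11.2): I: 0.0013499; II: 0.32628; III: 0.347634; IV: 0.999928.
By total probability, P(X > 11.2) = 0.29·0.0013499 + 0.17·0.32628 + 0.32·0.347634 + 0.22·0.999928 = 0.387086.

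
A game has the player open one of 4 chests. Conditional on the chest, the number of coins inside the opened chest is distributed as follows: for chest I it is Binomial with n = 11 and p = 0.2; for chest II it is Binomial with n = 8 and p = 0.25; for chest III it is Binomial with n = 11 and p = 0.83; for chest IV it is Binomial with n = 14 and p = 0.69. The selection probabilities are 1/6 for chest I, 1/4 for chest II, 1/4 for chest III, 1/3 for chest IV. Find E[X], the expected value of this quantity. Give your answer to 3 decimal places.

Component means — I: 2.2; II: 2; III: 9.13; IV: 9.66.
E[X] = 0.166667·2.2 + 0.25·2 + 0.25·9.13 + 0.333333·9.66 = 6.36917.

6.369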